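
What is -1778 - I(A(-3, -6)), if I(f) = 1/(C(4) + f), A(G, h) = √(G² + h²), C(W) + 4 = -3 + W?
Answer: -21337/12 - √5/12 ≈ -1778.3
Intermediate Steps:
C(W) = -7 + W (C(W) = -4 + (-3 + W) = -7 + W)
I(f) = 1/(-3 + f) (I(f) = 1/((-7 + 4) + f) = 1/(-3 + f))
-1778 - I(A(-3, -6)) = -1778 - 1/(-3 + √((-3)² + (-6)²)) = -1778 - 1/(-3 + √(9 + 36)) = -1778 - 1/(-3 + √45) = -1778 - 1/(-3 + 3*√5)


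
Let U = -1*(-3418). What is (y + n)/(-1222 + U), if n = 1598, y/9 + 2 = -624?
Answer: -1009/549 ≈ -1.8379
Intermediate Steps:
y = -5634 (y = -18 + 9*(-624) = -18 - 5616 = -5634)
U = 3418
(y + n)/(-1222 + U) = (-5634 + 1598)/(-1222 + 3418) = -4036/2196 = -4036*1/2196 = -1009/549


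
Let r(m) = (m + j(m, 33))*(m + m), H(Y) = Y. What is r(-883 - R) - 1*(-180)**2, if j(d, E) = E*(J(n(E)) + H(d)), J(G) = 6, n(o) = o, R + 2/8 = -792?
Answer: 1966725/4 ≈ 4.9168e+5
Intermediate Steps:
R = -3169/4 (R = -1/4 - 792 = -3169/4 ≈ -792.25)
j(d, E) = E*(6 + d)
r(m) = 2*m*(198 + 34*m) (r(m) = (m + 33*(6 + m))*(m + m) = (m + (198 + 33*m))*(2*m) = (198 + 34*m)*(2*m) = 2*m*(198 + 34*m))
r(-883 - R) - 1*(-180)**2 = 4*(-883 - 1*(-3169/4))*(99 + 17*(-883 - 1*(-3169/4))) - 1*(-180)**2 = 4*(-883 + 3169/4)*(99 + 17*(-883 + 3169/4)) - 1*32400 = 4*(-363/4)*(99 + 17*(-363/4)) - 32400 = 4*(-363/4)*(99 - 6171/4) - 32400 = 4*(-363/4)*(-5775/4) - 32400 = 2096325/4 - 32400 = 1966725/4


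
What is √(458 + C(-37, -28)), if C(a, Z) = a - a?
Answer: √458 ≈ 21.401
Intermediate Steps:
C(a, Z) = 0
√(458 + C(-37, -28)) = √(458 + 0) = √458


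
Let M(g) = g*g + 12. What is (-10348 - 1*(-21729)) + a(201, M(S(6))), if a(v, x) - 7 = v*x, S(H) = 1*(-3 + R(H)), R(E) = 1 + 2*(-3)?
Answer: 26664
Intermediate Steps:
R(E) = -5 (R(E) = 1 - 6 = -5)
S(H) = -8 (S(H) = 1*(-3 - 5) = 1*(-8) = -8)
M(g) = 12 + g² (M(g) = g² + 12 = 12 + g²)
a(v, x) = 7 + v*x
(-10348 - 1*(-21729)) + a(201, M(S(6))) = (-10348 - 1*(-21729)) + (7 + 201*(12 + (-8)²)) = (-10348 + 21729) + (7 + 201*(12 + 64)) = 11381 + (7 + 201*76) = 11381 + (7 + 15276) = 11381 + 15283 = 26664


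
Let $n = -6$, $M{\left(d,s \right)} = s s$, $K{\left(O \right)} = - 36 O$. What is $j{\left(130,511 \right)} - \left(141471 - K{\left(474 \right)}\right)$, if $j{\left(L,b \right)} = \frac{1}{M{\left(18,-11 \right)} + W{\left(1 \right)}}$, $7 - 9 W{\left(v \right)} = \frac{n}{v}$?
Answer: $- \frac{174705561}{1102} \approx -1.5854 \cdot 10^{5}$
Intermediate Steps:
$M{\left(d,s \right)} = s^{2}$
$W{\left(v \right)} = \frac{7}{9} + \frac{2}{3 v}$ ($W{\left(v \right)} = \frac{7}{9} - \frac{\left(-6\right) \frac{1}{v}}{9} = \frac{7}{9} + \frac{2}{3 v}$)
$j{\left(L,b \right)} = \frac{9}{1102}$ ($j{\left(L,b \right)} = \frac{1}{\left(-11\right)^{2} + \frac{6 + 7 \cdot 1}{9 \cdot 1}} = \frac{1}{121 + \frac{1}{9} \cdot 1 \left(6 + 7\right)} = \frac{1}{121 + \frac{1}{9} \cdot 1 \cdot 13} = \frac{1}{121 + \frac{13}{9}} = \frac{1}{\frac{1102}{9}} = \frac{9}{1102}$)
$j{\left(130,511 \right)} - \left(141471 - K{\left(474 \right)}\right) = \frac{9}{1102} - \left(141471 - \left(-36\right) 474\right) = \frac{9}{1102} - \left(141471 - -17064\right) = \frac{9}{1102} - \left(141471 + 17064\right) = \frac{9}{1102} - 158535 = - \frac{174705561}{1102}$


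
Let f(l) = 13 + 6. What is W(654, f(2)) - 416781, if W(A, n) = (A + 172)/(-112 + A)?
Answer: -112947238/271 ≈ -4.1678e+5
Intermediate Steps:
f(l) = 19
W(A, n) = (172 + A)/(-112 + A)
W(654, f(2)) - 416781 = (172 + 654)/(-112 + 654) - 416781 = 826/542 - 416781 = (1/542)*826 - 416781 = 413/271 - 416781 = -112947238/271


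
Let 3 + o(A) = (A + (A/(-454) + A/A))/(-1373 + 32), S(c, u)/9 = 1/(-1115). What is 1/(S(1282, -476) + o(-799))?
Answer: -678827610/1638897461 ≈ -0.41420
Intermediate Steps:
S(c, u) = -9/1115 (S(c, u) = 9/(-1115) = 9*(-1/1115) = -9/1115)
o(A) = -4024/1341 - 151*A/202938 (o(A) = -3 + (A + (A/(-454) + A/A))/(-1373 + 32) = -3 + (A + (A*(-1/454) + 1))/(-1341) = -3 + (A + (-A/454 + 1))*(-1/1341) = -3 + (A + (1 - A/454))*(-1/1341) = -3 + (1 + 453*A/454)*(-1/1341) = -3 + (-1/1341 - 151*A/202938) = -4024/1341 - 151*A/202938)
1/(S(1282, -476) + o(-799)) = 1/(-9/1115 + (-4024/1341 - 151/202938*(-799))) = 1/(-9/1115 + (-4024/1341 + 120649/202938)) = 1/(-9/1115 - 1464949/608814) = 1/(-1638897461/678827610) = -678827610/1638897461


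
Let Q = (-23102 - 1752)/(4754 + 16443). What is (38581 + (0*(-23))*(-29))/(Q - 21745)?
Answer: -817801457/460953619 ≈ -1.7742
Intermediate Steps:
Q = -24854/21197 ≈ -1.1725
(38581 + (0*(-23))*(-29))/(Q - 21745) = (38581 + (0*(-23))*(-29))/(-24854/21197 - 21745) = (38581 + 0*(-29))/(-460953619/21197) = (38581 + 0)*(-21197/460953619) = 38581*(-21197/460953619) = -817801457/460953619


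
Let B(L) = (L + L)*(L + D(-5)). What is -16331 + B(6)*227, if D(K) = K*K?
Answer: 68113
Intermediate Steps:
D(K) = K²
B(L) = 2*L*(25 + L) (B(L) = (L + L)*(L + (-5)²) = (2*L)*(L + 25) = (2*L)*(25 + L) = 2*L*(25 + L))
-16331 + B(6)*227 = -16331 + (2*6*(25 + 6))*227 = -16331 + (2*6*31)*227 = -16331 + 372*227 = -16331 + 84444 = 68113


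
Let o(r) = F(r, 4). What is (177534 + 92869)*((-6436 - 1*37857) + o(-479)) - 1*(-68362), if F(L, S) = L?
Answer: -12106414754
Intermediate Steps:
o(r) = r
(177534 + 92869)*((-6436 - 1*37857) + o(-479)) - 1*(-68362) = (177534 + 92869)*((-6436 - 1*37857) - 479) - 1*(-68362) = 270403*((-6436 - 37857) - 479) + 68362 = 270403*(-44293 - 479) + 68362 = 270403*(-44772) + 68362 = -12106483116 + 68362 = -12106414754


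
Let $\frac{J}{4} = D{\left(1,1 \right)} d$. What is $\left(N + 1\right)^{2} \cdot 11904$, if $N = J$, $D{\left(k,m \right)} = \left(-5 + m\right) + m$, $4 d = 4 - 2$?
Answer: $297600$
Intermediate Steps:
$d = \frac{1}{2}$ ($d = \frac{4 - 2}{4} = \frac{1}{4} \cdot 2 = \frac{1}{2} \approx 0.5$)
$D{\left(k,m \right)} = -5 + 2 m$
$J = -6$ ($J = 4 \left(-5 + 2 \cdot 1\right) \frac{1}{2} = 4 \left(-5 + 2\right) \frac{1}{2} = 4 \left(\left(-3\right) \frac{1}{2}\right) = 4 \left(- \frac{3}{2}\right) = -6$)
$N = -6$
$\left(N + 1\right)^{2} \cdot 11904 = \left(-6 + 1\right)^{2} \cdot 11904 = \left(-5\right)^{2} \cdot 11904 = 25 \cdot 11904 = 297600$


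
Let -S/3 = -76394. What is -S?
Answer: -229182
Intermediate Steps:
S = 229182 (S = -3*(-76394) = 229182)
-S = -1*229182 = -229182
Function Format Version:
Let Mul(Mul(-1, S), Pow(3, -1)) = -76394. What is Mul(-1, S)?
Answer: -229182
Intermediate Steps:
S = 229182 (S = Mul(-3, -76394) = 229182)
Mul(-1, S) = Mul(-1, 229182) = -229182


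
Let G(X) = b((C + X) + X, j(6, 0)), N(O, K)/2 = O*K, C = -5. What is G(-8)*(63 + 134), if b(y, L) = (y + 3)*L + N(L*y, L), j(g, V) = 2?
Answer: -40188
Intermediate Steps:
N(O, K) = 2*K*O (N(O, K) = 2*(O*K) = 2*(K*O) = 2*K*O)
b(y, L) = L*(3 + y) + 2*y*L² (b(y, L) = (y + 3)*L + 2*L*(L*y) = (3 + y)*L + 2*y*L² = L*(3 + y) + 2*y*L²)
G(X) = -44 + 20*X (G(X) = 2*(3 + ((-5 + X) + X) + 2*2*((-5 + X) + X)) = 2*(3 + (-5 + 2*X) + 2*2*(-5 + 2*X)) = 2*(3 + (-5 + 2*X) + (-20 + 8*X)) = 2*(-22 + 10*X) = -44 + 20*X)
G(-8)*(63 + 134) = (-44 + 20*(-8))*(63 + 134) = (-44 - 160)*197 = -204*197 = -40188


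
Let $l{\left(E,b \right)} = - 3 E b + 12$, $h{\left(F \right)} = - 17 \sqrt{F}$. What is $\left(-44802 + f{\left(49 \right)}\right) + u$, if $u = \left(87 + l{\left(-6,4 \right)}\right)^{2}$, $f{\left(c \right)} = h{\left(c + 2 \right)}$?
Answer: $-15561 - 17 \sqrt{51} \approx -15682.0$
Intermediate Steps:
$l{\left(E,b \right)} = 12 - 3 E b$ ($l{\left(E,b \right)} = - 3 E b + 12 = 12 - 3 E b$)
$f{\left(c \right)} = - 17 \sqrt{2 + c}$ ($f{\left(c \right)} = - 17 \sqrt{c + 2} = - 17 \sqrt{2 + c}$)
$u = 29241$ ($u = \left(87 - \left(-12 - 72\right)\right)^{2} = \left(87 + \left(12 + 72\right)\right)^{2} = \left(87 + 84\right)^{2} = 171^{2} = 29241$)
$\left(-44802 + f{\left(49 \right)}\right) + u = \left(-44802 - 17 \sqrt{2 + 49}\right) + 29241 = \left(-44802 - 17 \sqrt{51}\right) + 29241 = -15561 - 17 \sqrt{51}$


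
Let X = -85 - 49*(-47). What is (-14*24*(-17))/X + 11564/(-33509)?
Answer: 11839604/5308783 ≈ 2.2302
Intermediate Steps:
X = 2218 (X = -85 + 2303 = 2218)
(-14*24*(-17))/X + 11564/(-33509) = (-14*24*(-17))/2218 + 11564/(-33509) = -336*(-17)*(1/2218) + 11564*(-1/33509) = 5712*(1/2218) - 1652/4787 = 2856/1109 - 1652/4787 = 11839604/5308783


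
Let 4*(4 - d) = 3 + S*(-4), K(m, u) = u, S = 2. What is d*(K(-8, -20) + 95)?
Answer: 1575/4 ≈ 393.75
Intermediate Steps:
d = 21/4 (d = 4 - (3 + 2*(-4))/4 = 4 - (3 - 8)/4 = 4 - ¼*(-5) = 4 + 5/4 = 21/4 ≈ 5.2500)
d*(K(-8, -20) + 95) = 21*(-20 + 95)/4 = (21/4)*75 = 1575/4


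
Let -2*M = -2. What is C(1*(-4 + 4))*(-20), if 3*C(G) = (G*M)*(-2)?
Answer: 0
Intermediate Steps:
M = 1 (M = -½*(-2) = 1)
C(G) = -2*G/3 (C(G) = ((G*1)*(-2))/3 = (G*(-2))/3 = (-2*G)/3 = -2*G/3)
C(1*(-4 + 4))*(-20) = -2*(-4 + 4)/3*(-20) = -2*0/3*(-20) = -⅔*0*(-20) = 0*(-20) = 0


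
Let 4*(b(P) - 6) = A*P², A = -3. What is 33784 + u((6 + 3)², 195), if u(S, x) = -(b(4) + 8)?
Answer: 33782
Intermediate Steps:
b(P) = 6 - 3*P²/4 (b(P) = 6 + (-3*P²)/4 = 6 - 3*P²/4)
u(S, x) = -2 (u(S, x) = -((6 - ¾*4²) + 8) = -((6 - ¾*16) + 8) = -((6 - 12) + 8) = -(-6 + 8) = -1*2 = -2)
33784 + u((6 + 3)², 195) = 33784 - 2 = 33782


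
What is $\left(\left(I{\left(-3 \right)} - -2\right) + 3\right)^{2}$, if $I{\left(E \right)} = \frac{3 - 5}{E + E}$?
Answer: $\frac{256}{9} \approx 28.444$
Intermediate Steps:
$I{\left(E \right)} = - \frac{1}{E}$ ($I{\left(E \right)} = - \frac{2}{2 E} = - 2 \frac{1}{2 E} = - \frac{1}{E}$)
$\left(\left(I{\left(-3 \right)} - -2\right) + 3\right)^{2} = \left(\left(- \frac{1}{-3} - -2\right) + 3\right)^{2} = \left(\left(\left(-1\right) \left(- \frac{1}{3}\right) + 2\right) + 3\right)^{2} = \left(\left(\frac{1}{3} + 2\right) + 3\right)^{2} = \left(\frac{7}{3} + 3\right)^{2} = \left(\frac{16}{3}\right)^{2} = \frac{256}{9}$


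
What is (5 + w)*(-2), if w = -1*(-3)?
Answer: -16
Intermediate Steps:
w = 3
(5 + w)*(-2) = (5 + 3)*(-2) = 8*(-2) = -16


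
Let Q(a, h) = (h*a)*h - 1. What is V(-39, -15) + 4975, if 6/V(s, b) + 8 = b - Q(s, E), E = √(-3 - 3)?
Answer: 636797/128 ≈ 4975.0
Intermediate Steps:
E = I*√6 (E = √(-6) = I*√6 ≈ 2.4495*I)
Q(a, h) = -1 + a*h² (Q(a, h) = (a*h)*h - 1 = a*h² - 1 = -1 + a*h²)
V(s, b) = 6/(-7 + b + 6*s) (V(s, b) = 6/(-8 + (b - (-1 + s*(I*√6)²))) = 6/(-8 + (b - (-1 + s*(-6)))) = 6/(-8 + (b - (-1 - 6*s))) = 6/(-8 + (b + (1 + 6*s))) = 6/(-8 + (1 + b + 6*s)) = 6/(-7 + b + 6*s))
V(-39, -15) + 4975 = 6/(-7 - 15 + 6*(-39)) + 4975 = 6/(-7 - 15 - 234) + 4975 = 6/(-256) + 4975 = 6*(-1/256) + 4975 = -3/128 + 4975 = 636797/128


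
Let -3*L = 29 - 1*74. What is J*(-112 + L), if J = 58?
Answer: -5626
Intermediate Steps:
L = 15 (L = -(29 - 1*74)/3 = -(29 - 74)/3 = -1/3*(-45) = 15)
J*(-112 + L) = 58*(-112 + 15) = 58*(-97) = -5626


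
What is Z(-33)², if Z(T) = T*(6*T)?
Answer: 42693156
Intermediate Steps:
Z(T) = 6*T²
Z(-33)² = (6*(-33)²)² = (6*1089)² = 6534² = 42693156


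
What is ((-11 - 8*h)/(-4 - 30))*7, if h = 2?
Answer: 189/34 ≈ 5.5588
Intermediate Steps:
((-11 - 8*h)/(-4 - 30))*7 = ((-11 - 8*2)/(-4 - 30))*7 = ((-11 - 16)/(-34))*7 = -27*(-1/34)*7 = (27/34)*7 = 189/34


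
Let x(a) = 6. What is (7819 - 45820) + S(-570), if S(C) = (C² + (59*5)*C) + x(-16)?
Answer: 118755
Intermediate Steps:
S(C) = 6 + C² + 295*C (S(C) = (C² + (59*5)*C) + 6 = (C² + 295*C) + 6 = 6 + C² + 295*C)
(7819 - 45820) + S(-570) = (7819 - 45820) + (6 + (-570)² + 295*(-570)) = -38001 + (6 + 324900 - 168150) = -38001 + 156756 = 118755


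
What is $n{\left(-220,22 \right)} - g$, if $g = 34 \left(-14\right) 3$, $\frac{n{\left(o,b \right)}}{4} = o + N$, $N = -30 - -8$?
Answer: $460$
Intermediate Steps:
$N = -22$ ($N = -30 + 8 = -22$)
$n{\left(o,b \right)} = -88 + 4 o$ ($n{\left(o,b \right)} = 4 \left(o - 22\right) = 4 \left(-22 + o\right) = -88 + 4 o$)
$g = -1428$ ($g = \left(-476\right) 3 = -1428$)
$n{\left(-220,22 \right)} - g = \left(-88 + 4 \left(-220\right)\right) - -1428 = \left(-88 - 880\right) + 1428 = -968 + 1428 = 460$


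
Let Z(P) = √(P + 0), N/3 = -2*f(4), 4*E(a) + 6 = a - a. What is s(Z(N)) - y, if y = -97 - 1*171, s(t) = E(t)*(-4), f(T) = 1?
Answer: 274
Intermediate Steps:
E(a) = -3/2 (E(a) = -3/2 + (a - a)/4 = -3/2 + (¼)*0 = -3/2 + 0 = -3/2)
N = -6 (N = 3*(-2*1) = 3*(-2) = -6)
Z(P) = √P
s(t) = 6 (s(t) = -3/2*(-4) = 6)
y = -268 (y = -97 - 171 = -268)
s(Z(N)) - y = 6 - 1*(-268) = 6 + 268 = 274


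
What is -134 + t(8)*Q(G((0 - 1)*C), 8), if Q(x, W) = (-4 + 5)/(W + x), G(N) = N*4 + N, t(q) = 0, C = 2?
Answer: -134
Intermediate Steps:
G(N) = 5*N (G(N) = 4*N + N = 5*N)
Q(x, W) = 1/(W + x)
-134 + t(8)*Q(G((0 - 1)*C), 8) = -134 + 0/(8 + 5*((0 - 1)*2)) = -134 + 0/(8 + 5*(-1*2)) = -134 + 0/(8 + 5*(-2)) = -134 + 0/(8 - 10) = -134 + 0/(-2) = -134 + 0*(-½) = -134 + 0 = -134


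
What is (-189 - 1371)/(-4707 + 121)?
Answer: 780/2293 ≈ 0.34017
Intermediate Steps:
(-189 - 1371)/(-4707 + 121) = -1560/(-4586) = -1560*(-1/4586) = 780/2293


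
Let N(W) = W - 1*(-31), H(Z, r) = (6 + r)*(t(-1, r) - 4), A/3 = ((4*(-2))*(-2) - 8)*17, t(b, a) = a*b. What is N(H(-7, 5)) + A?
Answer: 340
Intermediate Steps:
A = 408 (A = 3*(((4*(-2))*(-2) - 8)*17) = 3*((-8*(-2) - 8)*17) = 3*((16 - 8)*17) = 3*(8*17) = 3*136 = 408)
H(Z, r) = (-4 - r)*(6 + r) (H(Z, r) = (6 + r)*(r*(-1) - 4) = (6 + r)*(-r - 4) = (6 + r)*(-4 - r) = (-4 - r)*(6 + r))
N(W) = 31 + W (N(W) = W + 31 = 31 + W)
N(H(-7, 5)) + A = (31 + (-24 - 1*5**2 - 10*5)) + 408 = (31 + (-24 - 1*25 - 50)) + 408 = (31 + (-24 - 25 - 50)) + 408 = (31 - 99) + 408 = -68 + 408 = 340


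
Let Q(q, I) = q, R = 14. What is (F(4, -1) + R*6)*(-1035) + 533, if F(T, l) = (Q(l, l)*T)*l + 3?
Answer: -93652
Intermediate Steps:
F(T, l) = 3 + T*l² (F(T, l) = (l*T)*l + 3 = (T*l)*l + 3 = T*l² + 3 = 3 + T*l²)
(F(4, -1) + R*6)*(-1035) + 533 = ((3 + 4*(-1)²) + 14*6)*(-1035) + 533 = ((3 + 4*1) + 84)*(-1035) + 533 = ((3 + 4) + 84)*(-1035) + 533 = (7 + 84)*(-1035) + 533 = 91*(-1035) + 533 = -94185 + 533 = -93652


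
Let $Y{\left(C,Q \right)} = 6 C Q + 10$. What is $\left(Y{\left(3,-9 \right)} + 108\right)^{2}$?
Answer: $1936$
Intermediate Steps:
$Y{\left(C,Q \right)} = 10 + 6 C Q$ ($Y{\left(C,Q \right)} = 6 C Q + 10 = 10 + 6 C Q$)
$\left(Y{\left(3,-9 \right)} + 108\right)^{2} = \left(\left(10 + 6 \cdot 3 \left(-9\right)\right) + 108\right)^{2} = \left(\left(10 - 162\right) + 108\right)^{2} = \left(-152 + 108\right)^{2} = \left(-44\right)^{2} = 1936$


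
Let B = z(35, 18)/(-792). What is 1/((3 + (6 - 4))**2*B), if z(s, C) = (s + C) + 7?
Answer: -66/125 ≈ -0.52800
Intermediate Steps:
z(s, C) = 7 + C + s (z(s, C) = (C + s) + 7 = 7 + C + s)
B = -5/66 (B = (7 + 18 + 35)/(-792) = 60*(-1/792) = -5/66 ≈ -0.075758)
1/((3 + (6 - 4))**2*B) = 1/((3 + (6 - 4))**2*(-5/66)) = 1/((3 + 2)**2*(-5/66)) = 1/(5**2*(-5/66)) = 1/(25*(-5/66)) = 1/(-125/66) = -66/125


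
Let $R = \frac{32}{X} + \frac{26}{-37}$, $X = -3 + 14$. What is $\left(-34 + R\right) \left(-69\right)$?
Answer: $\frac{892860}{407} \approx 2193.8$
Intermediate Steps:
$X = 11$
$R = \frac{898}{407}$ ($R = \frac{32}{11} + \frac{26}{-37} = 32 \cdot \frac{1}{11} + 26 \left(- \frac{1}{37}\right) = \frac{32}{11} - \frac{26}{37} = \frac{898}{407} \approx 2.2064$)
$\left(-34 + R\right) \left(-69\right) = \left(-34 + \frac{898}{407}\right) \left(-69\right) = \left(- \frac{12940}{407}\right) \left(-69\right) = \frac{892860}{407}$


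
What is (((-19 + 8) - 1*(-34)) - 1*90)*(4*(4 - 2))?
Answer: -536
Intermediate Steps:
(((-19 + 8) - 1*(-34)) - 1*90)*(4*(4 - 2)) = ((-11 + 34) - 90)*(4*2) = (23 - 90)*8 = -67*8 = -536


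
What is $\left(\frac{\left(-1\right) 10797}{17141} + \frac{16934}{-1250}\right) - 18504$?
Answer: $- \frac{3252254852}{175625} \approx -18518.0$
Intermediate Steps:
$\left(\frac{\left(-1\right) 10797}{17141} + \frac{16934}{-1250}\right) - 18504 = \left(\left(-10797\right) \frac{1}{17141} + 16934 \left(- \frac{1}{1250}\right)\right) - 18504 = \left(- \frac{177}{281} - \frac{8467}{625}\right) - 18504 = - \frac{2489852}{175625} - 18504 = - \frac{3252254852}{175625}$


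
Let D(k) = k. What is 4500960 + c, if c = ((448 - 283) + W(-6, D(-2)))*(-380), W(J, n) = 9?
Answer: 4434840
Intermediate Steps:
c = -66120 (c = ((448 - 283) + 9)*(-380) = (165 + 9)*(-380) = 174*(-380) = -66120)
4500960 + c = 4500960 - 66120 = 4434840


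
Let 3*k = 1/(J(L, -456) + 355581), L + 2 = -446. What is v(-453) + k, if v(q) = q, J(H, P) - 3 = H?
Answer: -482629823/1065408 ≈ -453.00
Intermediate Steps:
L = -448 (L = -2 - 446 = -448)
J(H, P) = 3 + H
k = 1/1065408 (k = 1/(3*((3 - 448) + 355581)) = 1/(3*(-445 + 355581)) = (1/3)/355136 = (1/3)*(1/355136) = 1/1065408 ≈ 9.3861e-7)
v(-453) + k = -453 + 1/1065408 = -482629823/1065408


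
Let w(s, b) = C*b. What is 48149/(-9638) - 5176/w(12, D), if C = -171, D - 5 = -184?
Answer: -1523679029/295009542 ≈ -5.1648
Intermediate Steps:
D = -179 (D = 5 - 184 = -179)
w(s, b) = -171*b
48149/(-9638) - 5176/w(12, D) = 48149/(-9638) - 5176/((-171*(-179))) = 48149*(-1/9638) - 5176/30609 = -48149/9638 - 5176*1/30609 = -48149/9638 - 5176/30609 = -1523679029/295009542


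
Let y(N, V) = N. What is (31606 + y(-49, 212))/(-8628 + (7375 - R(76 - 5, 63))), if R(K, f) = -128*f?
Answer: 31557/6811 ≈ 4.6332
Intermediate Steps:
(31606 + y(-49, 212))/(-8628 + (7375 - R(76 - 5, 63))) = (31606 - 49)/(-8628 + (7375 - (-128)*63)) = 31557/(-8628 + (7375 - 1*(-8064))) = 31557/(-8628 + (7375 + 8064)) = 31557/(-8628 + 15439) = 31557/6811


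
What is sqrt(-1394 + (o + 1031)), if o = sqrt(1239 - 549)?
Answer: sqrt(-363 + sqrt(690)) ≈ 18.35*I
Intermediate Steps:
o = sqrt(690) ≈ 26.268
sqrt(-1394 + (o + 1031)) = sqrt(-1394 + (sqrt(690) + 1031)) = sqrt(-1394 + (1031 + sqrt(690))) = sqrt(-363 + sqrt(690))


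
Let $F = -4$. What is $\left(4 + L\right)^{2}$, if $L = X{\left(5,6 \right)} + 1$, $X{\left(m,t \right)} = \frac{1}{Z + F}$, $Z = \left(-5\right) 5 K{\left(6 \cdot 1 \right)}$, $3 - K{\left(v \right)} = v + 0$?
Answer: $\frac{126736}{5041} \approx 25.141$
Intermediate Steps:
$K{\left(v \right)} = 3 - v$ ($K{\left(v \right)} = 3 - \left(v + 0\right) = 3 - v$)
$Z = 75$ ($Z = \left(-5\right) 5 \left(3 - 6 \cdot 1\right) = - 25 \left(3 - 6\right) = \left(-25\right) \left(-3\right) = 75$)
$X{\left(m,t \right)} = \frac{1}{71}$ ($X{\left(m,t \right)} = \frac{1}{75 - 4} = \frac{1}{71}$)
$L = \frac{72}{71}$ ($L = \frac{1}{71} + 1 = \frac{72}{71} \approx 1.0141$)
$\left(4 + L\right)^{2} = \left(4 + \frac{72}{71}\right)^{2} = \left(\frac{356}{71}\right)^{2} = \frac{126736}{5041}$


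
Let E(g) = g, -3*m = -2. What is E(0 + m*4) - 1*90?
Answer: -262/3 ≈ -87.333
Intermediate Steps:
m = ⅔ (m = -⅓*(-2) = ⅔ ≈ 0.66667)
E(0 + m*4) - 1*90 = (0 + (⅔)*4) - 1*90 = (0 + 8/3) - 90 = 8/3 - 90 = -262/3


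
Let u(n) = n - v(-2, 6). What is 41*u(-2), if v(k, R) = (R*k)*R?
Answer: 2870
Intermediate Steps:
v(k, R) = k*R²
u(n) = 72 + n (u(n) = n - (-2)*6² = n - (-2)*36 = n - 1*(-72) = n + 72 = 72 + n)
41*u(-2) = 41*(72 - 2) = 41*70 = 2870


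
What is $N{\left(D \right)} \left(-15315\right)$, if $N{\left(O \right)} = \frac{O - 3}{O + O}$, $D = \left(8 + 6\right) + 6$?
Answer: $- \frac{52071}{8} \approx -6508.9$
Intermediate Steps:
$D = 20$ ($D = 14 + 6 = 20$)
$N{\left(O \right)} = \frac{-3 + O}{2 O}$
$N{\left(D \right)} \left(-15315\right) = \frac{-3 + 20}{2 \cdot 20} \left(-15315\right) = \frac{1}{2} \cdot \frac{1}{20} \cdot 17 \left(-15315\right) = \frac{17}{40} \left(-15315\right) = - \frac{52071}{8}$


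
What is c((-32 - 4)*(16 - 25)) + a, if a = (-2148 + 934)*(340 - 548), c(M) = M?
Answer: 252836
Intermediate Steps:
a = 252512 (a = -1214*(-208) = 252512)
c((-32 - 4)*(16 - 25)) + a = (-32 - 4)*(16 - 25) + 252512 = -36*(-9) + 252512 = 324 + 252512 = 252836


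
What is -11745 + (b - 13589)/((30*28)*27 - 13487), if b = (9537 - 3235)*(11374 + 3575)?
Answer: -13776776/9193 ≈ -1498.6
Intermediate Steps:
b = 94208598 (b = 6302*14949 = 94208598)
-11745 + (b - 13589)/((30*28)*27 - 13487) = -11745 + (94208598 - 13589)/((30*28)*27 - 13487) = -11745 + 94195009/(840*27 - 13487) = -11745 + 94195009/(22680 - 13487) = -11745 + 94195009/9193 = -13776776/9193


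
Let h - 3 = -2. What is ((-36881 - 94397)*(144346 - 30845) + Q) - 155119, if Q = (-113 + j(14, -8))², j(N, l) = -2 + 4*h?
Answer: -14900327076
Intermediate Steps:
h = 1 (h = 3 - 2 = 1)
j(N, l) = 2 (j(N, l) = -2 + 4*1 = -2 + 4 = 2)
Q = 12321 (Q = (-113 + 2)² = (-111)² = 12321)
((-36881 - 94397)*(144346 - 30845) + Q) - 155119 = ((-36881 - 94397)*(144346 - 30845) + 12321) - 155119 = (-131278*113501 + 12321) - 155119 = (-14900184278 + 12321) - 155119 = -14900171957 - 155119 = -14900327076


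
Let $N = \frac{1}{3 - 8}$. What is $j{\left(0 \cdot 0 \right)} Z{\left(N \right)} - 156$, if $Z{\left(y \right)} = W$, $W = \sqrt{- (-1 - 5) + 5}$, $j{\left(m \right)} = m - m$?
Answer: $-156$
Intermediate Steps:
$j{\left(m \right)} = 0$
$N = - \frac{1}{5}$ ($N = \frac{1}{-5} = - \frac{1}{5} \approx -0.2$)
$W = \sqrt{11}$ ($W = \sqrt{\left(-1\right) \left(-6\right) + 5} = \sqrt{6 + 5} = \sqrt{11} \approx 3.3166$)
$Z{\left(y \right)} = \sqrt{11}$
$j{\left(0 \cdot 0 \right)} Z{\left(N \right)} - 156 = 0 \sqrt{11} - 156 = 0 - 156 = -156$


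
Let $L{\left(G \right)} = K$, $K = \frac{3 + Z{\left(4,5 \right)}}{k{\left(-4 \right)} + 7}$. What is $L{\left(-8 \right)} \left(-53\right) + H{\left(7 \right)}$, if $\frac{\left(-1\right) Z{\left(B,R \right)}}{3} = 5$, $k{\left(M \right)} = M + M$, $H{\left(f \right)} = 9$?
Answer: $-627$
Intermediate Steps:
$k{\left(M \right)} = 2 M$
$Z{\left(B,R \right)} = -15$ ($Z{\left(B,R \right)} = \left(-3\right) 5 = -15$)
$K = 12$ ($K = \frac{3 - 15}{2 \left(-4\right) + 7} = - \frac{12}{-8 + 7} = - \frac{12}{-1} = \left(-12\right) \left(-1\right) = 12$)
$L{\left(G \right)} = 12$
$L{\left(-8 \right)} \left(-53\right) + H{\left(7 \right)} = 12 \left(-53\right) + 9 = -636 + 9 = -627$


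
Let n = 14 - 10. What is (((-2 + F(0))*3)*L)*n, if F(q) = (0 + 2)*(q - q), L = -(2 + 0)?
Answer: 48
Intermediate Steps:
n = 4
L = -2 (L = -1*2 = -2)
F(q) = 0 (F(q) = 2*0 = 0)
(((-2 + F(0))*3)*L)*n = (((-2 + 0)*3)*(-2))*4 = (-2*3*(-2))*4 = -6*(-2)*4 = 12*4 = 48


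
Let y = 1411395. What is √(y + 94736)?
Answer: √1506131 ≈ 1227.2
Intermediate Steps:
√(y + 94736) = √(1411395 + 94736) = √1506131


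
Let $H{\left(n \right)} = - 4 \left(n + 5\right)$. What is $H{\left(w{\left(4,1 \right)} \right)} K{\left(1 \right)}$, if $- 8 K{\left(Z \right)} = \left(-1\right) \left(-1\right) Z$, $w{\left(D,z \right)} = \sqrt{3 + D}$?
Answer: $\frac{5}{2} + \frac{\sqrt{7}}{2} \approx 3.8229$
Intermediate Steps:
$K{\left(Z \right)} = - \frac{Z}{8}$ ($K{\left(Z \right)} = - \frac{\left(-1\right) \left(-1\right) Z}{8} = - \frac{1 Z}{8} = - \frac{Z}{8}$)
$H{\left(n \right)} = -20 - 4 n$ ($H{\left(n \right)} = - 4 \left(5 + n\right) = -20 - 4 n$)
$H{\left(w{\left(4,1 \right)} \right)} K{\left(1 \right)} = \left(-20 - 4 \sqrt{3 + 4}\right) \left(\left(- \frac{1}{8}\right) 1\right) = \left(-20 - 4 \sqrt{7}\right) \left(- \frac{1}{8}\right) = \frac{5}{2} + \frac{\sqrt{7}}{2}$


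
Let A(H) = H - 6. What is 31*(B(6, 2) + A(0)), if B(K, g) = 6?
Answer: 0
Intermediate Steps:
A(H) = -6 + H
31*(B(6, 2) + A(0)) = 31*(6 + (-6 + 0)) = 31*(6 - 6) = 31*0 = 0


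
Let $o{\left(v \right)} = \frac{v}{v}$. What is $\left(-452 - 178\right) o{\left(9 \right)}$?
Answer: $-630$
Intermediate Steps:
$o{\left(v \right)} = 1$
$\left(-452 - 178\right) o{\left(9 \right)} = \left(-452 - 178\right) 1 = \left(-630\right) 1 = -630$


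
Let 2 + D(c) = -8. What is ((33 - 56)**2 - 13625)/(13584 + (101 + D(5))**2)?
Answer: -13096/21865 ≈ -0.59895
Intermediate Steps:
D(c) = -10 (D(c) = -2 - 8 = -10)
((33 - 56)**2 - 13625)/(13584 + (101 + D(5))**2) = ((33 - 56)**2 - 13625)/(13584 + (101 - 10)**2) = ((-23)**2 - 13625)/(13584 + 91**2) = (529 - 13625)/(13584 + 8281) = -13096/21865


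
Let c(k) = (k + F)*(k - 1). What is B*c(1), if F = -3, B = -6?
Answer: 0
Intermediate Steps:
c(k) = (-1 + k)*(-3 + k) (c(k) = (k - 3)*(k - 1) = (-3 + k)*(-1 + k) = (-1 + k)*(-3 + k))
B*c(1) = -6*(3 + 1**2 - 4*1) = -6*(3 + 1 - 4) = -6*0 = 0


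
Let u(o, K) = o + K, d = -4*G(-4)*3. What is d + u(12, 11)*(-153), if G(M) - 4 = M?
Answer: -3519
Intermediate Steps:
G(M) = 4 + M
d = 0 (d = -4*(4 - 4)*3 = -4*0*3 = 0*3 = 0)
u(o, K) = K + o
d + u(12, 11)*(-153) = 0 + (11 + 12)*(-153) = 0 + 23*(-153) = 0 - 3519 = -3519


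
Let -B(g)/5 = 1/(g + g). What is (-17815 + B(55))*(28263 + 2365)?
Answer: -6002031334/11 ≈ -5.4564e+8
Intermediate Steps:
B(g) = -5/(2*g) (B(g) = -5/(g + g) = -5*1/(2*g) = -5/(2*g))
(-17815 + B(55))*(28263 + 2365) = (-17815 - 5/2/55)*(28263 + 2365) = (-17815 - 5/2*1/55)*30628 = (-17815 - 1/22)*30628 = -391931/22*30628 = -6002031334/11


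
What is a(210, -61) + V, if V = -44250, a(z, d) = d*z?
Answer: -57060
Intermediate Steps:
a(210, -61) + V = -61*210 - 44250 = -12810 - 44250 = -57060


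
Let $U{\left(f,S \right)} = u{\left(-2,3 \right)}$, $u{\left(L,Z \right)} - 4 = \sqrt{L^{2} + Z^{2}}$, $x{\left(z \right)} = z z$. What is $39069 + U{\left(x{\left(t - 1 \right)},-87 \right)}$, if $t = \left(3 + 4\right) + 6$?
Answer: $39073 + \sqrt{13} \approx 39077.0$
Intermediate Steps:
$t = 13$ ($t = 7 + 6 = 13$)
$x{\left(z \right)} = z^{2}$
$u{\left(L,Z \right)} = 4 + \sqrt{L^{2} + Z^{2}}$
$U{\left(f,S \right)} = 4 + \sqrt{13}$ ($U{\left(f,S \right)} = 4 + \sqrt{\left(-2\right)^{2} + 3^{2}} = 4 + \sqrt{4 + 9} = 4 + \sqrt{13}$)
$39069 + U{\left(x{\left(t - 1 \right)},-87 \right)} = 39069 + \left(4 + \sqrt{13}\right) = 39073 + \sqrt{13}$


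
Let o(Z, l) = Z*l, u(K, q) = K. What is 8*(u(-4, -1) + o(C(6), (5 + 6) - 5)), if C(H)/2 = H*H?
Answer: 3424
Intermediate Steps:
C(H) = 2*H² (C(H) = 2*(H*H) = 2*H²)
8*(u(-4, -1) + o(C(6), (5 + 6) - 5)) = 8*(-4 + (2*6²)*((5 + 6) - 5)) = 8*(-4 + (2*36)*(11 - 5)) = 8*(-4 + 72*6) = 8*(-4 + 432) = 8*428 = 3424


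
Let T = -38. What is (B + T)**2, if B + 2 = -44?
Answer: 7056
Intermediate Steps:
B = -46 (B = -2 - 44 = -46)
(B + T)**2 = (-46 - 38)**2 = (-84)**2 = 7056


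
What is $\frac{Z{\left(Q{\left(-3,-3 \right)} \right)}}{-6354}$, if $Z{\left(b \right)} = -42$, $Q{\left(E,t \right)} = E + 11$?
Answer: $\frac{7}{1059} \approx 0.00661$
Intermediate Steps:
$Q{\left(E,t \right)} = 11 + E$
$\frac{Z{\left(Q{\left(-3,-3 \right)} \right)}}{-6354} = - \frac{42}{-6354} = \left(-42\right) \left(- \frac{1}{6354}\right) = \frac{7}{1059}$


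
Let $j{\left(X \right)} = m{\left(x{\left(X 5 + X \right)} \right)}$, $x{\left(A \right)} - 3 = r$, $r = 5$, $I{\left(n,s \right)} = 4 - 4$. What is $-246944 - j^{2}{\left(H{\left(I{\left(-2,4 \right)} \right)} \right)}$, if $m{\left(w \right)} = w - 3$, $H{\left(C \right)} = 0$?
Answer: $-246969$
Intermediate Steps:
$I{\left(n,s \right)} = 0$
$x{\left(A \right)} = 8$ ($x{\left(A \right)} = 3 + 5 = 8$)
$m{\left(w \right)} = -3 + w$
$j{\left(X \right)} = 5$ ($j{\left(X \right)} = -3 + 8 = 5$)
$-246944 - j^{2}{\left(H{\left(I{\left(-2,4 \right)} \right)} \right)} = -246944 - 5^{2} = -246944 - 25 = -246969$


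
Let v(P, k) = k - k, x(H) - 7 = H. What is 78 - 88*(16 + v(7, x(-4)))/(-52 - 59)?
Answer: 10066/111 ≈ 90.685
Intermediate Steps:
x(H) = 7 + H
v(P, k) = 0
78 - 88*(16 + v(7, x(-4)))/(-52 - 59) = 78 - 88*(16 + 0)/(-52 - 59) = 78 - 1408/(-111) = 78 - 1408*(-1)/111 = 78 - 88*(-16/111) = 78 + 1408/111 = 10066/111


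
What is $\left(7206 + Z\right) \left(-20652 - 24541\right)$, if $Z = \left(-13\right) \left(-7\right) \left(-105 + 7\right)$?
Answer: $77370416$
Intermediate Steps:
$Z = -8918$ ($Z = 91 \left(-98\right) = -8918$)
$\left(7206 + Z\right) \left(-20652 - 24541\right) = \left(7206 - 8918\right) \left(-20652 - 24541\right) = \left(-1712\right) \left(-45193\right) = 77370416$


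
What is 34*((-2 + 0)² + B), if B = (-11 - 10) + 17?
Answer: 0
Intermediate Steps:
B = -4 (B = -21 + 17 = -4)
34*((-2 + 0)² + B) = 34*((-2 + 0)² - 4) = 34*((-2)² - 4) = 34*(4 - 4) = 34*0 = 0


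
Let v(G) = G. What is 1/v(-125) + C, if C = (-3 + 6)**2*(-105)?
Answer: -118126/125 ≈ -945.01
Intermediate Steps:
C = -945 (C = 3**2*(-105) = 9*(-105) = -945)
1/v(-125) + C = 1/(-125) - 945 = -1/125 - 945 = -118126/125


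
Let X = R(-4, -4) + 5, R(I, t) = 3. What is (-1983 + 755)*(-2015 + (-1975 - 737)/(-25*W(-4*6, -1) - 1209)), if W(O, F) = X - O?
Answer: 4967779444/2009 ≈ 2.4728e+6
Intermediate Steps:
X = 8 (X = 3 + 5 = 8)
W(O, F) = 8 - O
(-1983 + 755)*(-2015 + (-1975 - 737)/(-25*W(-4*6, -1) - 1209)) = (-1983 + 755)*(-2015 + (-1975 - 737)/(-25*(8 - (-4)*6) - 1209)) = -1228*(-2015 - 2712/(-25*(8 - 1*(-24)) - 1209)) = -1228*(-2015 - 2712/(-25*(8 + 24) - 1209)) = -1228*(-2015 - 2712/(-25*32 - 1209)) = -1228*(-2015 - 2712/(-800 - 1209)) = -1228*(-2015 - 2712/(-2009)) = -1228*(-2015 - 2712*(-1/2009)) = -1228*(-2015 + 2712/2009) = -1228*(-4045423/2009) = 4967779444/2009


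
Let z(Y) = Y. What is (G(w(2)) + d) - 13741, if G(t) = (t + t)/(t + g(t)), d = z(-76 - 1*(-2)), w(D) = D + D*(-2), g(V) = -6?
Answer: -27629/2 ≈ -13815.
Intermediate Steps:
w(D) = -D (w(D) = D - 2*D = -D)
d = -74 (d = -76 - 1*(-2) = -76 + 2 = -74)
G(t) = 2*t/(-6 + t) (G(t) = (t + t)/(t - 6) = (2*t)/(-6 + t) = 2*t/(-6 + t))
(G(w(2)) + d) - 13741 = (2*(-1*2)/(-6 - 1*2) - 74) - 13741 = (2*(-2)/(-6 - 2) - 74) - 13741 = (2*(-2)/(-8) - 74) - 13741 = (2*(-2)*(-⅛) - 74) - 13741 = (½ - 74) - 13741 = -147/2 - 13741 = -27629/2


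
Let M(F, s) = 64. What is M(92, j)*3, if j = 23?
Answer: 192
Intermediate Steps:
M(92, j)*3 = 64*3 = 192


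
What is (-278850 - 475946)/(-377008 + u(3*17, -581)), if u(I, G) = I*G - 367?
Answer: 377398/203503 ≈ 1.8545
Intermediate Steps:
u(I, G) = -367 + G*I (u(I, G) = G*I - 367 = -367 + G*I)
(-278850 - 475946)/(-377008 + u(3*17, -581)) = (-278850 - 475946)/(-377008 + (-367 - 1743*17)) = -754796/(-377008 + (-367 - 581*51)) = -754796/(-377008 + (-367 - 29631)) = -754796/(-377008 - 29998) = -754796/(-407006) = -754796*(-1/407006) = 377398/203503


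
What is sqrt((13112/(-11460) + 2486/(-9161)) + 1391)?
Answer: sqrt(957238094070535755)/26246265 ≈ 37.277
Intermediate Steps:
sqrt((13112/(-11460) + 2486/(-9161)) + 1391) = sqrt((13112*(-1/11460) + 2486*(-1/9161)) + 1391) = sqrt((-3278/2865 - 2486/9161) + 1391) = sqrt(-37152148/26246265 + 1391) = sqrt(36471402467/26246265) = sqrt(957238094070535755)/26246265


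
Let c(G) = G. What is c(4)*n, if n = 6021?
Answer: 24084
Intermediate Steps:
c(4)*n = 4*6021 = 24084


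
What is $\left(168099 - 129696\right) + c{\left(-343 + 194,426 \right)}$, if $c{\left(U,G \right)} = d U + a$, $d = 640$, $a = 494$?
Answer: $-56463$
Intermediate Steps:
$c{\left(U,G \right)} = 494 + 640 U$ ($c{\left(U,G \right)} = 640 U + 494 = 494 + 640 U$)
$\left(168099 - 129696\right) + c{\left(-343 + 194,426 \right)} = \left(168099 - 129696\right) + \left(494 + 640 \left(-343 + 194\right)\right) = 38403 + \left(494 + 640 \left(-149\right)\right) = 38403 + \left(494 - 95360\right) = 38403 - 94866 = -56463$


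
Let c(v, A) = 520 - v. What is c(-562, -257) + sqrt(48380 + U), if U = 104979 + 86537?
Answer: 1082 + 2*sqrt(59974) ≈ 1571.8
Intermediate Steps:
U = 191516
c(-562, -257) + sqrt(48380 + U) = (520 - 1*(-562)) + sqrt(48380 + 191516) = (520 + 562) + sqrt(239896) = 1082 + 2*sqrt(59974)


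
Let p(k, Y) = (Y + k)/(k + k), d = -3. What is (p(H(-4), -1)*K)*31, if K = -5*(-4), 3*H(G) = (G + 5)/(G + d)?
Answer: 6820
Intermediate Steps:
H(G) = (5 + G)/(3*(-3 + G)) (H(G) = ((G + 5)/(G - 3))/3 = ((5 + G)/(-3 + G))/3 = (5 + G)/(3*(-3 + G)))
p(k, Y) = (Y + k)/(2*k) (p(k, Y) = (Y + k)/((2*k)) = (Y + k)*(1/(2*k)) = (Y + k)/(2*k))
K = 20
(p(H(-4), -1)*K)*31 = (((-1 + (5 - 4)/(3*(-3 - 4)))/(2*(((5 - 4)/(3*(-3 - 4))))))*20)*31 = (((-1 + (⅓)*1/(-7))/(2*(((⅓)*1/(-7)))))*20)*31 = (((-1 + (⅓)*(-⅐)*1)/(2*(((⅓)*(-⅐)*1))))*20)*31 = (((-1 - 1/21)/(2*(-1/21)))*20)*31 = (((½)*(-21)*(-22/21))*20)*31 = (11*20)*31 = 220*31 = 6820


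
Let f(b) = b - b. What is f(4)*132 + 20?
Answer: 20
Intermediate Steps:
f(b) = 0
f(4)*132 + 20 = 0*132 + 20 = 0 + 20 = 20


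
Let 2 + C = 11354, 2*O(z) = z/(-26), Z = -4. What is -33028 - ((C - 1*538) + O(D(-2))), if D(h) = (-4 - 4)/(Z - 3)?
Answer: -3989620/91 ≈ -43842.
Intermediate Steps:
D(h) = 8/7 (D(h) = (-4 - 4)/(-4 - 3) = -8/(-7) = -8*(-⅐) = 8/7)
O(z) = -z/52 (O(z) = (z/(-26))/2 = (z*(-1/26))/2 = (-z/26)/2 = -z/52)
C = 11352 (C = -2 + 11354 = 11352)
-33028 - ((C - 1*538) + O(D(-2))) = -33028 - ((11352 - 1*538) - 1/52*8/7) = -33028 - ((11352 - 538) - 2/91) = -33028 - (10814 - 2/91) = -33028 - 1*984072/91 = -33028 - 984072/91 = -3989620/91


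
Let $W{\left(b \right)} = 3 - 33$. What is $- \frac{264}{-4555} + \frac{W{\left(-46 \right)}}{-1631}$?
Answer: $\frac{567234}{7429205} \approx 0.076352$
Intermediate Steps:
$W{\left(b \right)} = -30$
$- \frac{264}{-4555} + \frac{W{\left(-46 \right)}}{-1631} = - \frac{264}{-4555} - \frac{30}{-1631} = \left(-264\right) \left(- \frac{1}{4555}\right) - - \frac{30}{1631} = \frac{264}{4555} + \frac{30}{1631} = \frac{567234}{7429205}$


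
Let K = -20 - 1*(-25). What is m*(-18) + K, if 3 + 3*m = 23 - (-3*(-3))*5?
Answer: 155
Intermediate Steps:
K = 5 (K = -20 + 25 = 5)
m = -25/3 (m = -1 + (23 - (-3*(-3))*5)/3 = -1 + (23 - 9*5)/3 = -1 + (23 - 1*45)/3 = -1 + (23 - 45)/3 = -1 + (⅓)*(-22) = -1 - 22/3 = -25/3 ≈ -8.3333)
m*(-18) + K = -25/3*(-18) + 5 = 150 + 5 = 155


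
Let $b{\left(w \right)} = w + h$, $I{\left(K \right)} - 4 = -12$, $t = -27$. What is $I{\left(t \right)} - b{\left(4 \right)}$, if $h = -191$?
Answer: $179$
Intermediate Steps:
$I{\left(K \right)} = -8$ ($I{\left(K \right)} = 4 - 12 = -8$)
$b{\left(w \right)} = -191 + w$ ($b{\left(w \right)} = w - 191 = -191 + w$)
$I{\left(t \right)} - b{\left(4 \right)} = -8 - \left(-191 + 4\right) = -8 - -187 = -8 + 187 = 179$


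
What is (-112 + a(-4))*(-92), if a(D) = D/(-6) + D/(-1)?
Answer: 29624/3 ≈ 9874.7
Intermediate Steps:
a(D) = -7*D/6 (a(D) = D*(-1/6) + D*(-1) = -D/6 - D = -7*D/6)
(-112 + a(-4))*(-92) = (-112 - 7/6*(-4))*(-92) = (-112 + 14/3)*(-92) = -322/3*(-92) = 29624/3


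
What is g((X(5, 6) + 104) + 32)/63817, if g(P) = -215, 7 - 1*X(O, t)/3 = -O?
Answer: -215/63817 ≈ -0.0033690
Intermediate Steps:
X(O, t) = 21 + 3*O (X(O, t) = 21 - (-3)*O = 21 + 3*O)
g((X(5, 6) + 104) + 32)/63817 = -215/63817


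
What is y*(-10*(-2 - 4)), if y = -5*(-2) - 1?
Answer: 540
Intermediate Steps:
y = 9 (y = 10 - 1 = 9)
y*(-10*(-2 - 4)) = 9*(-10*(-2 - 4)) = 9*(-10*(-6)) = 9*60 = 540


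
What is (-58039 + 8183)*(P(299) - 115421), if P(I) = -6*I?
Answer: 5843871040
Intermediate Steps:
(-58039 + 8183)*(P(299) - 115421) = (-58039 + 8183)*(-6*299 - 115421) = -49856*(-1794 - 115421) = -49856*(-117215) = 5843871040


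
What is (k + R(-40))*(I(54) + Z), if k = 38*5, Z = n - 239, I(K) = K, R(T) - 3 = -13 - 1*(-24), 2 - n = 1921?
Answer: -429216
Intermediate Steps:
n = -1919 (n = 2 - 1*1921 = 2 - 1921 = -1919)
R(T) = 14 (R(T) = 3 + (-13 - 1*(-24)) = 3 + (-13 + 24) = 3 + 11 = 14)
Z = -2158 (Z = -1919 - 239 = -2158)
k = 190
(k + R(-40))*(I(54) + Z) = (190 + 14)*(54 - 2158) = 204*(-2104) = -429216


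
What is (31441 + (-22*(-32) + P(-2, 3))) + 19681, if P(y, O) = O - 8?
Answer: 51821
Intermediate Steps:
P(y, O) = -8 + O
(31441 + (-22*(-32) + P(-2, 3))) + 19681 = (31441 + (-22*(-32) + (-8 + 3))) + 19681 = (31441 + (704 - 5)) + 19681 = (31441 + 699) + 19681 = 32140 + 19681 = 51821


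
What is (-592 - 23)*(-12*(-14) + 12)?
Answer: -110700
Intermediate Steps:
(-592 - 23)*(-12*(-14) + 12) = -615*(168 + 12) = -615*180 = -110700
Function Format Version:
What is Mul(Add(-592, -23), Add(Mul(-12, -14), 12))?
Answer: -110700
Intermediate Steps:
Mul(Add(-592, -23), Add(Mul(-12, -14), 12)) = Mul(-615, Add(168, 12)) = Mul(-615, 180) = -110700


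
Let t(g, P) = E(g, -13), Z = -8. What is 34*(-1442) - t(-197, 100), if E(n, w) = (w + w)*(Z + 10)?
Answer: -48976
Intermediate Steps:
E(n, w) = 4*w (E(n, w) = (w + w)*(-8 + 10) = (2*w)*2 = 4*w)
t(g, P) = -52 (t(g, P) = 4*(-13) = -52)
34*(-1442) - t(-197, 100) = 34*(-1442) - 1*(-52) = -49028 + 52 = -48976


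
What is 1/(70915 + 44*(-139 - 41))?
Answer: 1/62995 ≈ 1.5874e-5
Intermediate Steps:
1/(70915 + 44*(-139 - 41)) = 1/(70915 + 44*(-180)) = 1/(70915 - 7920) = 1/62995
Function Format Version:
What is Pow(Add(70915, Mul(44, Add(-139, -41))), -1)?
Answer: Rational(1, 62995) ≈ 1.5874e-5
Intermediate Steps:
Pow(Add(70915, Mul(44, Add(-139, -41))), -1) = Pow(Add(70915, Mul(44, -180)), -1) = Pow(Add(70915, -7920), -1) = Pow(62995, -1) = Rational(1, 62995)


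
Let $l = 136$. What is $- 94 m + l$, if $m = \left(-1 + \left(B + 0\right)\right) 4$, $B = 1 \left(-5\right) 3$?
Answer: $6152$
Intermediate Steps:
$B = -15$ ($B = \left(-5\right) 3 = -15$)
$m = -64$ ($m = \left(-1 + \left(-15 + 0\right)\right) 4 = \left(-1 - 15\right) 4 = \left(-16\right) 4 = -64$)
$- 94 m + l = \left(-94\right) \left(-64\right) + 136 = 6016 + 136 = 6152$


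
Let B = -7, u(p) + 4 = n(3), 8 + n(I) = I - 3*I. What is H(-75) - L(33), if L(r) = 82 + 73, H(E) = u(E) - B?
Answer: -166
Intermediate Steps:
n(I) = -8 - 2*I (n(I) = -8 + (I - 3*I) = -8 - 2*I)
u(p) = -18 (u(p) = -4 + (-8 - 2*3) = -4 + (-8 - 6) = -4 - 14 = -18)
H(E) = -11 (H(E) = -18 - 1*(-7) = -18 + 7 = -11)
L(r) = 155
H(-75) - L(33) = -11 - 1*155 = -11 - 155 = -166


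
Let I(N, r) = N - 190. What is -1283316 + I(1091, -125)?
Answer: -1282415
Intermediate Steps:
I(N, r) = -190 + N
-1283316 + I(1091, -125) = -1283316 + (-190 + 1091) = -1283316 + 901 = -1282415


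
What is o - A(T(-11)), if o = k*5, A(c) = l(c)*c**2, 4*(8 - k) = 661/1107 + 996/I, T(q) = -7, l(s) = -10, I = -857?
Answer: 2013922355/3794796 ≈ 530.71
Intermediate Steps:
k = 30894463/3794796 (k = 8 - (661/1107 + 996/(-857))/4 = 8 - (661*(1/1107) + 996*(-1/857))/4 = 8 - (661/1107 - 996/857)/4 = 8 - 1/4*(-536095/948699) = 8 + 536095/3794796 = 30894463/3794796 ≈ 8.1413)
A(c) = -10*c**2
o = 154472315/3794796 (o = (30894463/3794796)*5 = 154472315/3794796 ≈ 40.706)
o - A(T(-11)) = 154472315/3794796 - (-10)*(-7)**2 = 154472315/3794796 - (-10)*49 = 154472315/3794796 - 1*(-490) = 154472315/3794796 + 490 = 2013922355/3794796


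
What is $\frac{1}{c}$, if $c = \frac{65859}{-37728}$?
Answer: $- \frac{12576}{21953} \approx -0.57286$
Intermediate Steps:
$c = - \frac{21953}{12576}$ ($c = 65859 \left(- \frac{1}{37728}\right) = - \frac{21953}{12576} \approx -1.7456$)
$\frac{1}{c} = \frac{1}{- \frac{21953}{12576}} = - \frac{12576}{21953}$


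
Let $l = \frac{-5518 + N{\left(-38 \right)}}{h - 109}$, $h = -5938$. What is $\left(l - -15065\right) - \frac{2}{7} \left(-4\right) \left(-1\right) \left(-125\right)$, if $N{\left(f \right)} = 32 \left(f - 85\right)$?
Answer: $\frac{643799563}{42329} \approx 15209.0$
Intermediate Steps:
$N{\left(f \right)} = -2720 + 32 f$ ($N{\left(f \right)} = 32 \left(-85 + f\right) = -2720 + 32 f$)
$l = \frac{9454}{6047}$ ($l = \frac{-5518 + \left(-2720 + 32 \left(-38\right)\right)}{-5938 - 109} = \frac{-5518 - 3936}{-6047} = \left(-5518 - 3936\right) \left(- \frac{1}{6047}\right) = \left(-9454\right) \left(- \frac{1}{6047}\right) = \frac{9454}{6047} \approx 1.5634$)
$\left(l - -15065\right) - \frac{2}{7} \left(-4\right) \left(-1\right) \left(-125\right) = \left(\frac{9454}{6047} - -15065\right) - \frac{2}{7} \left(-4\right) \left(-1\right) \left(-125\right) = \left(\frac{9454}{6047} + 15065\right) - 2 \cdot \frac{1}{7} \left(-4\right) \left(-1\right) \left(-125\right) = \frac{91107509}{6047} - \frac{2}{7} \left(-4\right) \left(-1\right) \left(-125\right) = \frac{91107509}{6047} - \left(- \frac{8}{7}\right) \left(-1\right) \left(-125\right) = \frac{91107509}{6047} - \frac{8}{7} \left(-125\right) = \frac{91107509}{6047} - - \frac{1000}{7} = \frac{91107509}{6047} + \frac{1000}{7} = \frac{643799563}{42329}$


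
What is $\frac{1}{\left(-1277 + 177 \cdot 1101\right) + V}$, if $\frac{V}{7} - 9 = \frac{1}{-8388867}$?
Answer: $\frac{8388867}{1624613149814} \approx 5.1636 \cdot 10^{-6}$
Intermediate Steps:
$V = \frac{528498614}{8388867}$ ($V = 63 + \frac{7}{-8388867} = 63 + 7 \left(- \frac{1}{8388867}\right) = 63 - \frac{7}{8388867} = \frac{528498614}{8388867} \approx 63.0$)
$\frac{1}{\left(-1277 + 177 \cdot 1101\right) + V} = \frac{1}{\left(-1277 + 177 \cdot 1101\right) + \frac{528498614}{8388867}} = \frac{1}{\left(-1277 + 194877\right) + \frac{528498614}{8388867}} = \frac{1}{193600 + \frac{528498614}{8388867}} = \frac{1}{\frac{1624613149814}{8388867}} = \frac{8388867}{1624613149814}$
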